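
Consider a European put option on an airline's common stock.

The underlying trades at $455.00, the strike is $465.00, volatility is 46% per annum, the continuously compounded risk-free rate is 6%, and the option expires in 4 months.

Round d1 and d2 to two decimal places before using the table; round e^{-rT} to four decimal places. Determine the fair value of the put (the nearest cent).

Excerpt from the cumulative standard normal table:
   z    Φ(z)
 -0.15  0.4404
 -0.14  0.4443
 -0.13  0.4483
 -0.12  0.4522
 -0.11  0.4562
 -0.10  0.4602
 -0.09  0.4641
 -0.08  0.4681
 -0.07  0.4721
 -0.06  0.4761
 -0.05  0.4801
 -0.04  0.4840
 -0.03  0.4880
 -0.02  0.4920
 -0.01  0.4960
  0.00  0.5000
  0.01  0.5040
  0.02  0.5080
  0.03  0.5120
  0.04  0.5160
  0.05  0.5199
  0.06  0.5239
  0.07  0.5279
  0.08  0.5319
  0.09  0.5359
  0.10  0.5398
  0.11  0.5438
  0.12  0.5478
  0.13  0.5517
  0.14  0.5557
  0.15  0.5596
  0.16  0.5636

σ√T = 0.46·√0.3333 = 0.2656
d₁ = [ln(455/465) + (0.06 + ½·0.46²)·0.3333] / (σ√T) = (-0.0217 + 0.0553) / 0.2656 = 0.1262 → 0.13
d₂ = 0.1262 − 0.2656 = -0.1393 → -0.14
exp(−rT) = exp(−0.06·0.3333) = 0.9802
P = 465·0.9802·N(0.14) − 455·N(-0.13) = 465·0.9802·0.5557 − 455·0.4483 = 253.2842 − 203.9765 = 49.3077

$49.31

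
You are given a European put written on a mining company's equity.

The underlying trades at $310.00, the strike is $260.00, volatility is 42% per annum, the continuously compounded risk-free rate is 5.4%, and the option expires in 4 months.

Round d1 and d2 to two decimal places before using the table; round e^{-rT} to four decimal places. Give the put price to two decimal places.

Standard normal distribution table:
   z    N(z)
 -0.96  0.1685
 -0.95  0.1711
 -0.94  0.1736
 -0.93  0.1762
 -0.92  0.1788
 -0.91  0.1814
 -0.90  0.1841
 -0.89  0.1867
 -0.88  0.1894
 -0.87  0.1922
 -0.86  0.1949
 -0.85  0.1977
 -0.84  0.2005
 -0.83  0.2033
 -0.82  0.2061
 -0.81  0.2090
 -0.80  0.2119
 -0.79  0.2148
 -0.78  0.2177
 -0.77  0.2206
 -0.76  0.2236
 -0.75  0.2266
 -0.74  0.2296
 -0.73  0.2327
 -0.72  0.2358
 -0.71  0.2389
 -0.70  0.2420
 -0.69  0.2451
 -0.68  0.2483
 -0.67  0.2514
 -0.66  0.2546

$7.98

σ√T = 0.42·√0.3333 = 0.2425
d₁ = [ln(310/260) + (0.054 + 0.42²/2)·0.3333] / 0.2425 = [0.1759 + 0.0474] / 0.2425 = 0.9208 ⇒ 0.92
d₂ = d₁ − σ√T = 0.9208 − 0.2425 = 0.6783 ⇒ 0.68
e^(−rT) = e^(−0.054·0.3333) = 0.9822
P = 260·0.9822·N(-0.68) − 310·N(-0.92) = 260·0.9822·0.2483 − 310·0.1788 = 63.4089 − 55.4280 = 7.9809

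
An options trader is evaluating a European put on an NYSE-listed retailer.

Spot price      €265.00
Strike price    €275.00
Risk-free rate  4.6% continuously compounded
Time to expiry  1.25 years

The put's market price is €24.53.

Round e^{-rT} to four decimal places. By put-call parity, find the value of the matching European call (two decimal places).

€29.90

exp(−rT) = exp(−0.046·1.25) = 0.9441
Put-call parity: C − P = S − K·e^(−rT) = 265 − 275·0.9441 = 265 − 259.6275 = 5.3725
C = P + (C − P) = 24.53 + (5.3725) = 29.9025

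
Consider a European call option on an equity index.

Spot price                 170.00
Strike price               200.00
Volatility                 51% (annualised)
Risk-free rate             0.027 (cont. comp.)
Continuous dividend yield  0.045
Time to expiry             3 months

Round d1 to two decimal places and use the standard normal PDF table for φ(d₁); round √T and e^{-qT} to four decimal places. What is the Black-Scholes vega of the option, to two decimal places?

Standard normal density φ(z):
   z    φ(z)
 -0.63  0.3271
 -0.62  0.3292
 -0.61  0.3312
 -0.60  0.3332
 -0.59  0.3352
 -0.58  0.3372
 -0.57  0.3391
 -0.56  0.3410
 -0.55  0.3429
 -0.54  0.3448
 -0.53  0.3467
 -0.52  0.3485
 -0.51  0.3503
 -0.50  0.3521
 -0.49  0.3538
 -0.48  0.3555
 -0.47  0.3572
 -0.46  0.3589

T = 0.25;  σ√T = 0.2550
d₁ = [ln(170/200) + (0.027 − 0.045 + 0.51²/2)·0.25] / 0.2550 = [-0.1625 + 0.0280] / 0.2550 = -0.5275 → -0.53
√T = √0.25 = 0.5000
φ(d₁) = φ(-0.53) = 0.3467
e^(−qT) = e^(−0.045·0.25) = 0.9888
vega = S·e^(−qT)·φ(d₁)·√T = 170·0.9888·0.3467·0.5000 = 29.1394

29.14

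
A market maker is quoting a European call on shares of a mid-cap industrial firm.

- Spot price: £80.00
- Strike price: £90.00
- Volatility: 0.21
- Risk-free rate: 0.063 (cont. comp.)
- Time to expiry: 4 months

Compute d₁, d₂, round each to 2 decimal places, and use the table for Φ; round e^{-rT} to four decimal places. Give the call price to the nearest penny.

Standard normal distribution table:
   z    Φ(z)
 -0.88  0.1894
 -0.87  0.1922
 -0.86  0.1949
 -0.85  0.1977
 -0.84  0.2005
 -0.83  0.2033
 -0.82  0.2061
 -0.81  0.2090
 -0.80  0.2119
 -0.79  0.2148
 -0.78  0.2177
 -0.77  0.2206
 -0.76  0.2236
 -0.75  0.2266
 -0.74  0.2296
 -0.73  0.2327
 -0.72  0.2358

σ√T = 0.21 × 0.5774 = 0.1212
d₁ = [ln(80/90) + (0.063 + ½·0.21²)·0.3333] / (σ√T) = (-0.1178 + 0.0284) / 0.1212 = -0.7376 ⇒ -0.74
d₂ = -0.7376 − 0.1212 = -0.8589 ⇒ -0.86
e^(−rT) = e^(−0.063·0.3333) = 0.9792
N(d₁) = N(-0.74) = 0.2296;  N(d₂) = N(-0.86) = 0.1949
C = 80·0.2296 − 90·0.9792·0.1949 = 18.3680 − 17.1761 = 1.1919

£1.19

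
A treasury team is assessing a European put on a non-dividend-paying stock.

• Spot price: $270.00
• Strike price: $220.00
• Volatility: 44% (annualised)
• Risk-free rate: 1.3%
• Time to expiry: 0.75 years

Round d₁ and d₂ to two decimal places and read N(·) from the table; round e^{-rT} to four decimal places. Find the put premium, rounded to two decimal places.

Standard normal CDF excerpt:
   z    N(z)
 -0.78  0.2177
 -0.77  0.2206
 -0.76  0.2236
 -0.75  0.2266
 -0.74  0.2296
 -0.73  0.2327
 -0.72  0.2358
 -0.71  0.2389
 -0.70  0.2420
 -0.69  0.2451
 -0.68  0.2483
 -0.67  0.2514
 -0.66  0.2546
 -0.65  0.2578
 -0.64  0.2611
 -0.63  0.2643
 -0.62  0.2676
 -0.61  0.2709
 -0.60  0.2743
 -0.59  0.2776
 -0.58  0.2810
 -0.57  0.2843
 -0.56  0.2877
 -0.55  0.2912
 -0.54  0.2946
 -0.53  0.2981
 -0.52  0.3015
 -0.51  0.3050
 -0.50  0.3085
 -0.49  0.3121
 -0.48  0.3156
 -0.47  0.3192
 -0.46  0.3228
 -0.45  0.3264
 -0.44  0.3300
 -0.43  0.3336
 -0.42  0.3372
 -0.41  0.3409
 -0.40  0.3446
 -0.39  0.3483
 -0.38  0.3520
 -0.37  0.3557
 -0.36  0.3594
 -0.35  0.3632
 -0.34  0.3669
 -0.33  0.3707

σ√T = 0.44·√0.75 = 0.3811
d₁ = [ln(270/220) + (0.013 + 0.44²/2)·0.75] / 0.3811 = [0.2048 + 0.0823] / 0.3811 = 0.7536 → 0.75
d₂ = d₁ − σ√T = 0.7536 − 0.3811 = 0.3725 → 0.37
e^(−rT) = e^(−0.013·0.75) = 0.9903
N(−d₂) = N(-0.37) = 0.3557;  N(−d₁) = N(-0.75) = 0.2266
P = 220·0.9903·0.3557 − 270·0.2266 = 77.4949 − 61.1820 = 16.3129

$16.31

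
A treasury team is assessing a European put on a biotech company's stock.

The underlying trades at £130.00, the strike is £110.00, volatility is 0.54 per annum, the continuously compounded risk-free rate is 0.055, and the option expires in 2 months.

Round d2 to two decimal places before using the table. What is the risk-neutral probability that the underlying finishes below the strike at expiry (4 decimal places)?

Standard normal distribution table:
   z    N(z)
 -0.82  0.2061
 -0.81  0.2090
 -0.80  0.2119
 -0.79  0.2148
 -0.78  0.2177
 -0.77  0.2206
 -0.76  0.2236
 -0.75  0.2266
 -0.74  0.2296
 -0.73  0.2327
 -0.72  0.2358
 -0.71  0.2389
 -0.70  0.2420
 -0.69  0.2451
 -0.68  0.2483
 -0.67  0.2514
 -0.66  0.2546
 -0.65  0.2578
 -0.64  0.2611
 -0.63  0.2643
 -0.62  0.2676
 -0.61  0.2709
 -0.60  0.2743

0.2451

σ√T = 0.54 × 0.4082 = 0.2205
d₁ = [ln(130/110) + (0.055 + 0.54²/2)·0.1667] / 0.2205 = [0.1671 + 0.0335] / 0.2205 = 0.9096 → 0.91
d₂ = d₁ − σ√T = 0.9096 − 0.2205 = 0.6891 → 0.69
Pr(exercise) under Q = N(−d₂) = N(-0.69) = 0.2451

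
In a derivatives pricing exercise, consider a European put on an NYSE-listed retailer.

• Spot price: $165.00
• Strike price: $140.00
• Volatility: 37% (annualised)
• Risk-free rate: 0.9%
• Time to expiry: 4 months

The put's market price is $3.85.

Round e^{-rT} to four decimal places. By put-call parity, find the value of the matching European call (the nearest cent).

exp(−rT) = exp(−0.009·0.3333) = 0.9970
Put-call parity: C − P = S − K·e^(−rT) = 165 − 140·0.9970 = 165 − 139.5800 = 25.4200
C = P + (C − P) = 3.85 + (25.4200) = 29.2700

$29.27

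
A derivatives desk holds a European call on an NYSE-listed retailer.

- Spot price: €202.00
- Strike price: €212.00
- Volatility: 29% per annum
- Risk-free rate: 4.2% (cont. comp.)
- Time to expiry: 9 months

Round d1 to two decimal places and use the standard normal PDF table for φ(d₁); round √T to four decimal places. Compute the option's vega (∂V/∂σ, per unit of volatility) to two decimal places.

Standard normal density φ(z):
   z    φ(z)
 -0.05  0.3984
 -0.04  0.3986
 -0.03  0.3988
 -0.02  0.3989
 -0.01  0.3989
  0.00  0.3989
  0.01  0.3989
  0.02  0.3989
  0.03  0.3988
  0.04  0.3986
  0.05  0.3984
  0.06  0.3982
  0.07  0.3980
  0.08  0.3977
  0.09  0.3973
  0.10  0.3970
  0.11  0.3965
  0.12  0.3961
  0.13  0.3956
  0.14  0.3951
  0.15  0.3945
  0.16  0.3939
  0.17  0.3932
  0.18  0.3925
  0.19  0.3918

σ√T = 0.29·√0.75 = 0.2511
ln(S/K) + (r + σ²/2)T = ln(202/212) + (0.042 + 0.29²/2)·0.75 = -0.0483 + 0.0630 = 0.0147
d₁ = 0.0147 / 0.2511 = 0.0586 → 0.06
√T = √0.75 = 0.8660
φ(d₁) = φ(0.06) = 0.3982
vega = S·φ(d₁)·√T = 202·0.3982·0.8660 = 69.6579
(Call and put vega coincide under Black-Scholes.)

69.66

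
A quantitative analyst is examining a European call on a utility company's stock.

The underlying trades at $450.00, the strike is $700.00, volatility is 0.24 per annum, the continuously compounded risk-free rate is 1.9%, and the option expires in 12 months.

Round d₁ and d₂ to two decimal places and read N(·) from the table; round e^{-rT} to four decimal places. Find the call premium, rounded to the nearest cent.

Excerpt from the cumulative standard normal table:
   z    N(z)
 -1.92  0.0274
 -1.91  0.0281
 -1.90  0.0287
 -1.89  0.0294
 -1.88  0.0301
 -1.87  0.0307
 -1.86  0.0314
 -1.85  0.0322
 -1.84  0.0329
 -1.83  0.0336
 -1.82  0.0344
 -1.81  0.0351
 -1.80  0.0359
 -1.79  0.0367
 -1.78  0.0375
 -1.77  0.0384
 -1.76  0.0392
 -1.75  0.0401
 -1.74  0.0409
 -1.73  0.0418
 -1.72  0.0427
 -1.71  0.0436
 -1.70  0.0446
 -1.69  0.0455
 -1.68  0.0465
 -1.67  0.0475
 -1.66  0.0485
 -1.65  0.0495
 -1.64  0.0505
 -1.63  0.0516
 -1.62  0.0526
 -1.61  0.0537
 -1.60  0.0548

σ√T = 0.24·√1 = 0.2400
d₁ = [ln(450/700) + (0.019 + ½·0.24²)·1] / (σ√T) = (-0.4418 + 0.0478) / 0.2400 = -1.6418 → -1.64
d₂ = -1.6418 − 0.2400 = -1.8818 → -1.88
exp(−rT) = exp(−0.019·1) = 0.9812
N(d₁) = N(-1.64) = 0.0505;  N(d₂) = N(-1.88) = 0.0301
C = 450·0.0505 − 700·0.9812·0.0301 = 22.7250 − 20.6739 = 2.0511

$2.05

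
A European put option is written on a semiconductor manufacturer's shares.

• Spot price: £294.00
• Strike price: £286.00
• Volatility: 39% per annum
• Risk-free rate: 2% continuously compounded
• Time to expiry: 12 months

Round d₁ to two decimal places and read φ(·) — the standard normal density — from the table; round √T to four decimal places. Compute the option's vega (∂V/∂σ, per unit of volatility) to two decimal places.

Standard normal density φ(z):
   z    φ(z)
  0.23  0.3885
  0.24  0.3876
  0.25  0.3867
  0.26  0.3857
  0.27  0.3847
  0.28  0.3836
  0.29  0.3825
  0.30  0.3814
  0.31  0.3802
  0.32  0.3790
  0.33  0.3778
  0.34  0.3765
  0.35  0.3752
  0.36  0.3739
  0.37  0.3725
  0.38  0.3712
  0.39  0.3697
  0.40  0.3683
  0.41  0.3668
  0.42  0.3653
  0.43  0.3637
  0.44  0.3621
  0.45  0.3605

σ√T = 0.39 × 1.0000 = 0.3900
d₁ = [ln(294/286) + (0.02 + 0.39²/2)·1] / 0.3900 = [0.0276 + 0.0961] / 0.3900 = 0.3170 ≈ 0.32
√T = √1 = 1.0000
φ(d₁) = φ(0.32) = 0.3790
vega = S·φ(d₁)·√T = 294·0.3790·1.0000 = 111.4260

111.43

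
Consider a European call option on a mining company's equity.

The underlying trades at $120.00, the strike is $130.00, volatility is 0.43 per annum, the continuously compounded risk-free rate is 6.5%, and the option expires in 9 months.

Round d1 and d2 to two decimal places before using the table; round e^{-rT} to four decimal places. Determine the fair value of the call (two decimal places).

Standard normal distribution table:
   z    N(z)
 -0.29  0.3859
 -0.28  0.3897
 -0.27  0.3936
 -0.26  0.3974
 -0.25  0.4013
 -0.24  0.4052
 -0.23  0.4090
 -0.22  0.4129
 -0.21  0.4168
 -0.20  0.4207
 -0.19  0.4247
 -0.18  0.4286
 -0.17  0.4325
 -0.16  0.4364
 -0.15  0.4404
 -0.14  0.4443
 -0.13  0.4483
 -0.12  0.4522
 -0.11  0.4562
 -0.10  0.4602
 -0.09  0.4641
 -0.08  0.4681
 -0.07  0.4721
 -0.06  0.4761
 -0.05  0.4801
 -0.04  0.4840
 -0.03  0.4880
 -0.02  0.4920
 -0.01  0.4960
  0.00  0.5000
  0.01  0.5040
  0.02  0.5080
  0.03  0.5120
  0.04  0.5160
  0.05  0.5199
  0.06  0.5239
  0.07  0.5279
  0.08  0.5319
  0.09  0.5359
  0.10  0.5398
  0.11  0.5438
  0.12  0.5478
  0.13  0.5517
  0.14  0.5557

$16.04

σ√T = 0.43·√0.75 = 0.3724
d₁ = [ln(120/130) + (0.065 + 0.43²/2)·0.75] / 0.3724 = [-0.0800 + 0.1181] / 0.3724 = 0.1022 ≈ 0.10
d₂ = d₁ − σ√T = 0.1022 − 0.3724 = -0.2702 ≈ -0.27
exp(−rT) = exp(−0.065·0.75) = 0.9524
C = 120·N(0.10) − 130·0.9524·N(-0.27) = 120·0.5398 − 130·0.9524·0.3936 = 64.7760 − 48.7324 = 16.0436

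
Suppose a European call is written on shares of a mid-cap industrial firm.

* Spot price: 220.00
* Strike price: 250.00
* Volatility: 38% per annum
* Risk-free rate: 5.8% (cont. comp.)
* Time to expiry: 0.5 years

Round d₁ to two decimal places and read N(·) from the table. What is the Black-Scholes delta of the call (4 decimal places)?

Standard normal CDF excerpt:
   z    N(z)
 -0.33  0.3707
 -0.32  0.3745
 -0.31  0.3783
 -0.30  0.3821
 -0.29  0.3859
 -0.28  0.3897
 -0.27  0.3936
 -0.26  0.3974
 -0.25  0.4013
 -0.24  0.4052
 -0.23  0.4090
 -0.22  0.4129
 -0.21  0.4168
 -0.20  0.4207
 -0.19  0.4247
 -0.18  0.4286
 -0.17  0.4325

0.4090

σ√T = 0.38 × 0.7071 = 0.2687
d₁ = [ln(220/250) + (0.058 + 0.38²/2)·0.5] / 0.2687 = [-0.1278 + 0.0651] / 0.2687 = -0.2335 which rounds to -0.23
N(d₁) = N(-0.23) = 0.4090
Δ_call = N(d₁) = 0.4090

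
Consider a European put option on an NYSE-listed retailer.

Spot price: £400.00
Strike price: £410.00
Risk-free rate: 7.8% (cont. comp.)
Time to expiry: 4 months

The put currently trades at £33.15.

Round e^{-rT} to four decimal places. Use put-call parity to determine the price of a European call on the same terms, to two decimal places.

£33.69

e^(−rT) = e^(−0.078·0.3333) = 0.9743
Put-call parity: C − P = S − K·e^(−rT) = 400 − 410·0.9743 = 400 − 399.4630 = 0.5370
C = P + (C − P) = 33.15 + (0.5370) = 33.6870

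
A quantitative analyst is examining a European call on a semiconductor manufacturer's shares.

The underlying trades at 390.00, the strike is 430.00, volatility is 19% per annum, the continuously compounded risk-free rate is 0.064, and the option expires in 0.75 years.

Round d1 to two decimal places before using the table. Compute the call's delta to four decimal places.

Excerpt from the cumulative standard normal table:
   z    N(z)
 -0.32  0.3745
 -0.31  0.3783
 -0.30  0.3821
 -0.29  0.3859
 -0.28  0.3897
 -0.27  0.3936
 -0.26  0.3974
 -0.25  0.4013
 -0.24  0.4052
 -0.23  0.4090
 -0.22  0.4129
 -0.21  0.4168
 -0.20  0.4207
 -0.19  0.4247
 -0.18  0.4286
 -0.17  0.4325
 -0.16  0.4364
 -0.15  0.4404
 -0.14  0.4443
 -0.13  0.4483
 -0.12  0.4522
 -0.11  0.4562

σ√T = 0.19 × 0.8660 = 0.1645
d₁ = [ln(390/430) + (0.064 + 0.19²/2)·0.75] / 0.1645 = [-0.0976 + 0.0615] / 0.1645 = -0.2194 ⇒ -0.22
N(d₁) = N(-0.22) = 0.4129
Δ_call = N(d₁) = 0.4129

0.4129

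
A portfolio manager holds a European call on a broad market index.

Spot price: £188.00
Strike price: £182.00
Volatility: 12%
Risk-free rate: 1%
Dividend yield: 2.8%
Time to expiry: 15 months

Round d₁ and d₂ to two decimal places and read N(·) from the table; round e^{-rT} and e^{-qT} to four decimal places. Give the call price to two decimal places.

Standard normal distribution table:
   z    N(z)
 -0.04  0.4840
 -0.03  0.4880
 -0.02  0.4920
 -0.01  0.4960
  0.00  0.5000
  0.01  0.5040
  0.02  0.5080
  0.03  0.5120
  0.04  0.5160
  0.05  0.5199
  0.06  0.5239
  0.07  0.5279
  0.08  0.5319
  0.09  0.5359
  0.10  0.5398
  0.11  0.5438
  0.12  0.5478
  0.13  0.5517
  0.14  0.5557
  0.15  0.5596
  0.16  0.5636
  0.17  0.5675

£10.29

σ√T = 0.12 × 1.1180 = 0.1342
d₁ = [ln(188/182) + (0.01 − 0.028 + ½·0.12²)·1.25] / (σ√T) = (0.0324 − 0.0135) / 0.1342 = 0.1411 which rounds to 0.14
d₂ = 0.1411 − 0.1342 = 0.0070 which rounds to 0.01
exp(−qT) = exp(−0.028·1.25) = 0.9656;  exp(−rT) = exp(−0.01·1.25) = 0.9876
N(d₁) = N(0.14) = 0.5557;  N(d₂) = N(0.01) = 0.5040
C = 188·0.9656·0.5557 − 182·0.9876·0.5040 = 100.8778 − 90.5906 = 10.2872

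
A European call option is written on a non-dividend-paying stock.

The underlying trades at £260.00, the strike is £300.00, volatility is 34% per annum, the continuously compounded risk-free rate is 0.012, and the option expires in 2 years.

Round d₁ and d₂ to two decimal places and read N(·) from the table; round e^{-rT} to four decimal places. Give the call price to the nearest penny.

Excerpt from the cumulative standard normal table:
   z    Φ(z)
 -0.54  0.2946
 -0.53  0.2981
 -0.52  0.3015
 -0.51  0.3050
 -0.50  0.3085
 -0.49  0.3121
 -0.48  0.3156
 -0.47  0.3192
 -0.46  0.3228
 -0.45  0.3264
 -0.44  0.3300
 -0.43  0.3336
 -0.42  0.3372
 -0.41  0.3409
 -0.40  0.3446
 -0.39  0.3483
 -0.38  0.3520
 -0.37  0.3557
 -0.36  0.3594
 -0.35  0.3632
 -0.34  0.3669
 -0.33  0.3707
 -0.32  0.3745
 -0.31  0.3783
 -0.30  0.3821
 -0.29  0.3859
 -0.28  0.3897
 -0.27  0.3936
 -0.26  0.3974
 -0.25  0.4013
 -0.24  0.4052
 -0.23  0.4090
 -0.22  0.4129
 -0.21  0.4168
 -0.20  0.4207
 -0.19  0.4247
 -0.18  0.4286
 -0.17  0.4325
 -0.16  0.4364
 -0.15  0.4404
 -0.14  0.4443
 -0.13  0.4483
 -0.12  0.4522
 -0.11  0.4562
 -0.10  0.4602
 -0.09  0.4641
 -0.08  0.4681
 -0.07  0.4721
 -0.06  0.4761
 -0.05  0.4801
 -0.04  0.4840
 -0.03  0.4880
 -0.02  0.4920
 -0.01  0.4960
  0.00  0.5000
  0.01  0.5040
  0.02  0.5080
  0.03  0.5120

£37.55

T = 2;  σ√T = 0.4808
ln(S/K) + (r + σ²/2)T = ln(260/300) + (0.012 + 0.34²/2)·2 = -0.1431 + 0.1396 = -0.0035
d₁ = -0.0035 / 0.4808 = -0.0073 which rounds to -0.01
d₂ = d₁ − σ√T = -0.0073 − 0.4808 = -0.4881 which rounds to -0.49
exp(−rT) = exp(−0.012·2) = 0.9763
N(d₁) = N(-0.01) = 0.4960;  N(d₂) = N(-0.49) = 0.3121
C = 260·0.4960 − 300·0.9763·0.3121 = 128.9600 − 91.4110 = 37.5490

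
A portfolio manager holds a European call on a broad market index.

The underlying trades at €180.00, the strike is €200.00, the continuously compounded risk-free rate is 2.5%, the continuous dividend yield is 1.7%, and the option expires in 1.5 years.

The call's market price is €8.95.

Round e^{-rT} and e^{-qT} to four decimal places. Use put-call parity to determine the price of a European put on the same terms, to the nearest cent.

€26.13

exp(−qT) = exp(−0.017·1.5) = 0.9748;  exp(−rT) = exp(−0.025·1.5) = 0.9632
Put-call parity: C − P = S·e^(−qT) − K·e^(−rT) = 180·0.9748 − 200·0.9632 = 175.4640 − 192.6400 = -17.1760
P = C − (C − P) = 8.95 − (-17.1760) = 26.1260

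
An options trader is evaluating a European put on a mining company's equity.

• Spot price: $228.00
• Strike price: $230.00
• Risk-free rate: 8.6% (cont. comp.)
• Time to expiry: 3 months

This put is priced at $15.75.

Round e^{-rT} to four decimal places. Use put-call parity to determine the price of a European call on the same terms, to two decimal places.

e^(−rT) = e^(−0.086·0.25) = 0.9787
Put-call parity: C − P = S − K·e^(−rT) = 228 − 230·0.9787 = 228 − 225.1010 = 2.8990
C = P + (C − P) = 15.75 + (2.8990) = 18.6490

$18.65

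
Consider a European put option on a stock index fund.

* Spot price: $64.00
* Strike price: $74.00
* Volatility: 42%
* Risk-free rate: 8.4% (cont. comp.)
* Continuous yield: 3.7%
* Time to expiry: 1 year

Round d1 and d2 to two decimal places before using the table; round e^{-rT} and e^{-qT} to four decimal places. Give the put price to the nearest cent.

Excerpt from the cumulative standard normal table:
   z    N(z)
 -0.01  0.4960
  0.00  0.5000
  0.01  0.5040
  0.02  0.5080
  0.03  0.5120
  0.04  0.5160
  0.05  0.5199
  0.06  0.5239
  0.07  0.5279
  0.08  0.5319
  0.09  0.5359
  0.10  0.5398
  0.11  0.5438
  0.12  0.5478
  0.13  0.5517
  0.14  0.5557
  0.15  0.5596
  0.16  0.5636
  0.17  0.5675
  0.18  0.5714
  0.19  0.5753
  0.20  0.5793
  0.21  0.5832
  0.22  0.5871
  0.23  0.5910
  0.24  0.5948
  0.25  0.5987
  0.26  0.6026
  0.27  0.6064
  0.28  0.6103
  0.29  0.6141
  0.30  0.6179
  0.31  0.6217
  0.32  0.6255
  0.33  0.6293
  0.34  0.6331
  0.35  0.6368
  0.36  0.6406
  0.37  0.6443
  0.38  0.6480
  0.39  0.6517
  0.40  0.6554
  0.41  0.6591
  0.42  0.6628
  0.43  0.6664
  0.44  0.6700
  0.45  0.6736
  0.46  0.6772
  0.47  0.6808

$14.25

σ√T = 0.42·√1 = 0.4200
ln(S/K) + (r − q + σ²/2)T = ln(64/74) + (0.084 − 0.037 + 0.42²/2)·1 = -0.1452 + 0.1352 = -0.0100
d₁ = -0.0100 / 0.4200 = -0.0238 ≈ -0.02
d₂ = d₁ − σ√T = -0.0238 − 0.4200 = -0.4438 ≈ -0.44
e^(−qT) = e^(−0.037·1) = 0.9637;  e^(−rT) = e^(−0.084·1) = 0.9194
P = 74·0.9194·N(0.44) − 64·0.9637·N(0.02) = 74·0.9194·0.6700 − 64·0.9637·0.5080 = 45.5839 − 31.3318 = 14.2520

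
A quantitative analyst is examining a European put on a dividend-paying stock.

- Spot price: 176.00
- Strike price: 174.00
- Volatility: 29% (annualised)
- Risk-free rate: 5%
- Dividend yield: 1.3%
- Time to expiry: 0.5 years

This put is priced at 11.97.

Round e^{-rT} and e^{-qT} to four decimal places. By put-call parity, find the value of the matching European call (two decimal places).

exp(−qT) = exp(−0.013·0.5) = 0.9935;  exp(−rT) = exp(−0.05·0.5) = 0.9753
Put-call parity: C − P = S·e^(−qT) − K·e^(−rT) = 176·0.9935 − 174·0.9753 = 174.8560 − 169.7022 = 5.1538
C = P + (C − P) = 11.97 + (5.1538) = 17.1238

17.12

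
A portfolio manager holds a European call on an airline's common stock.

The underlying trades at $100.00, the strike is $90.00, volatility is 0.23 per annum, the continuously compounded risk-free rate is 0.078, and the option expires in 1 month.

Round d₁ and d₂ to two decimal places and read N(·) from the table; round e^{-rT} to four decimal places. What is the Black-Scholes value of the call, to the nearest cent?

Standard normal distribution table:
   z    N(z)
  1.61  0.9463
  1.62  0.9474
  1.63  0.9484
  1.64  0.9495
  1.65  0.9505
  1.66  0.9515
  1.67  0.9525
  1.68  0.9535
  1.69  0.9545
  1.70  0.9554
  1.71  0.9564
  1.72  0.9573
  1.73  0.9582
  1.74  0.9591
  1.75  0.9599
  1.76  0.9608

$10.74

σ√T = 0.23 × 0.2887 = 0.0664
d₁ = [ln(100/90) + (0.078 + ½·0.23²)·0.08333] / (σ√T) = (0.1054 + 0.0087) / 0.0664 = 1.7180 ≈ 1.72
d₂ = 1.7180 − 0.0664 = 1.6516 ≈ 1.65
exp(−rT) = exp(−0.078·0.08333) = 0.9935
N(d₁) = N(1.72) = 0.9573;  N(d₂) = N(1.65) = 0.9505
C = 100·0.9573 − 90·0.9935·0.9505 = 95.7300 − 84.9890 = 10.7410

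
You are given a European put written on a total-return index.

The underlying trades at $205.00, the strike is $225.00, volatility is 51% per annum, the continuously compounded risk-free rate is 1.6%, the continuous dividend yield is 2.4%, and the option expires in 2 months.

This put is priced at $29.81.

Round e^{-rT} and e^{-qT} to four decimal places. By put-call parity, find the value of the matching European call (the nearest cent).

exp(−qT) = exp(−0.024·0.1667) = 0.9960;  exp(−rT) = exp(−0.016·0.1667) = 0.9973
Put-call parity: C − P = S·e^(−qT) − K·e^(−rT) = 205·0.9960 − 225·0.9973 = 204.1800 − 224.3925 = -20.2125
C = P + (C − P) = 29.81 + (-20.2125) = 9.5975

$9.60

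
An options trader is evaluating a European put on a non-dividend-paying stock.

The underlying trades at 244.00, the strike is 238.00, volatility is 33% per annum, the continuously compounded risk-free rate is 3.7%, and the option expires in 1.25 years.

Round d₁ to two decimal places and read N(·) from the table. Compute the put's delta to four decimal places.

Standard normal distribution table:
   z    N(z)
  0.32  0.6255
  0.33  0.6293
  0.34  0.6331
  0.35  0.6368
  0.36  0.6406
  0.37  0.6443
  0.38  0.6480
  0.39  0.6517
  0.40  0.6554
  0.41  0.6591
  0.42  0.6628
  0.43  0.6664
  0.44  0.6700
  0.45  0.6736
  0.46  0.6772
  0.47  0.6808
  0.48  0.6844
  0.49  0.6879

-0.3520

σ√T = 0.33·√1.25 = 0.3690
d₁ = [ln(244/238) + (0.037 + ½·0.33²)·1.25] / (σ√T) = (0.0249 + 0.1143) / 0.3690 = 0.3773 ⇒ 0.38
N(d₁) = N(0.38) = 0.6480
Δ_put = N(d₁) − 1 = 0.6480 − 1 = -0.3520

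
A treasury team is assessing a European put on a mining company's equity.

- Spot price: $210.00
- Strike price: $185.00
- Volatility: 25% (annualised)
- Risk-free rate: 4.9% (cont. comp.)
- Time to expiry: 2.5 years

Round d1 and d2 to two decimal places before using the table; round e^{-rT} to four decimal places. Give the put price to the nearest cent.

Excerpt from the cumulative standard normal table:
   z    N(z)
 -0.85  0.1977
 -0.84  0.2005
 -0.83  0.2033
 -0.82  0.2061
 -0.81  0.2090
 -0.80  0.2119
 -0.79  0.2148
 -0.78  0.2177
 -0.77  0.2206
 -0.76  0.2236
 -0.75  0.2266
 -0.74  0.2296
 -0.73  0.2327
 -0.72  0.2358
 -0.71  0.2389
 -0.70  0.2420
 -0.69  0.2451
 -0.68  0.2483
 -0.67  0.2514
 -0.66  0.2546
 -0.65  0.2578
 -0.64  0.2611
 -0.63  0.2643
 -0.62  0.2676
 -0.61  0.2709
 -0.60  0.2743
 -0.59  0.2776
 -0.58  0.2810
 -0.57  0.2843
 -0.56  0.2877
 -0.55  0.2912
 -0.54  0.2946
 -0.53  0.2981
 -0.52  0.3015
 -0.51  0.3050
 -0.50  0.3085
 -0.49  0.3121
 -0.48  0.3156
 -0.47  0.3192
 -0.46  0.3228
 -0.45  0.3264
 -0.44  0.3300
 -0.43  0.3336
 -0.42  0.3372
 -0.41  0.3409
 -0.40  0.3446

$11.91

σ√T = 0.25·√2.5 = 0.3953
d₁ = [ln(210/185) + (0.049 + 0.25²/2)·2.5] / 0.3953 = [0.1268 + 0.2006] / 0.3953 = 0.8282 ≈ 0.83
d₂ = d₁ − σ√T = 0.8282 − 0.3953 = 0.4329 ≈ 0.43
e^(−rT) = e^(−0.049·2.5) = 0.8847
N(−d₂) = N(-0.43) = 0.3336;  N(−d₁) = N(-0.83) = 0.2033
P = 185·0.8847·0.3336 − 210·0.2033 = 54.6001 − 42.6930 = 11.9071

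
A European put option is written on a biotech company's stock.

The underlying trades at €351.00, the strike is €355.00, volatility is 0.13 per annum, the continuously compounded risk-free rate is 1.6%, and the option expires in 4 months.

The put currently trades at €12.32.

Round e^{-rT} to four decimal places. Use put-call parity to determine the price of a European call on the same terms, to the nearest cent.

€10.20

e^(−rT) = e^(−0.016·0.3333) = 0.9947
Put-call parity: C − P = S − K·e^(−rT) = 351 − 355·0.9947 = 351 − 353.1185 = -2.1185
C = P + (C − P) = 12.32 + (-2.1185) = 10.2015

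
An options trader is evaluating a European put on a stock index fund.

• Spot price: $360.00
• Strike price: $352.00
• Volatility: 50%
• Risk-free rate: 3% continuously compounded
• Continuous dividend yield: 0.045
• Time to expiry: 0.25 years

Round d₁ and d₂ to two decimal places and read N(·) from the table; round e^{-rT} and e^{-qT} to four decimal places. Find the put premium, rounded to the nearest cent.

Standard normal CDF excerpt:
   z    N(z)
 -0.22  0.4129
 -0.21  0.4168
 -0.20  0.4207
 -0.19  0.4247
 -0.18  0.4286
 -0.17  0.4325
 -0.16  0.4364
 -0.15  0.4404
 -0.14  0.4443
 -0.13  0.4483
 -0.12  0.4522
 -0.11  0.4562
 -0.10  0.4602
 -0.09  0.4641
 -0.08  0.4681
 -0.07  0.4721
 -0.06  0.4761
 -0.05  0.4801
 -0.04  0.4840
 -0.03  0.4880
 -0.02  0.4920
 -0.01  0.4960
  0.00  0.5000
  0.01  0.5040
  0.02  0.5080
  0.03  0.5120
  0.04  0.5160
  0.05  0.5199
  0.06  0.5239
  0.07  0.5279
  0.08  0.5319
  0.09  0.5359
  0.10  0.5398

σ√T = 0.5·√0.25 = 0.2500
d₁ = [ln(360/352) + (0.03 − 0.045 + 0.5²/2)·0.25] / 0.2500 = [0.0225 + 0.0275] / 0.2500 = 0.1999 → 0.20
d₂ = d₁ − σ√T = 0.1999 − 0.2500 = -0.0501 → -0.05
e^(−qT) = e^(−0.045·0.25) = 0.9888;  e^(−rT) = e^(−0.03·0.25) = 0.9925
P = 352·0.9925·N(0.05) − 360·0.9888·N(-0.20) = 352·0.9925·0.5199 − 360·0.9888·0.4207 = 181.6323 − 149.7557 = 31.8765

$31.88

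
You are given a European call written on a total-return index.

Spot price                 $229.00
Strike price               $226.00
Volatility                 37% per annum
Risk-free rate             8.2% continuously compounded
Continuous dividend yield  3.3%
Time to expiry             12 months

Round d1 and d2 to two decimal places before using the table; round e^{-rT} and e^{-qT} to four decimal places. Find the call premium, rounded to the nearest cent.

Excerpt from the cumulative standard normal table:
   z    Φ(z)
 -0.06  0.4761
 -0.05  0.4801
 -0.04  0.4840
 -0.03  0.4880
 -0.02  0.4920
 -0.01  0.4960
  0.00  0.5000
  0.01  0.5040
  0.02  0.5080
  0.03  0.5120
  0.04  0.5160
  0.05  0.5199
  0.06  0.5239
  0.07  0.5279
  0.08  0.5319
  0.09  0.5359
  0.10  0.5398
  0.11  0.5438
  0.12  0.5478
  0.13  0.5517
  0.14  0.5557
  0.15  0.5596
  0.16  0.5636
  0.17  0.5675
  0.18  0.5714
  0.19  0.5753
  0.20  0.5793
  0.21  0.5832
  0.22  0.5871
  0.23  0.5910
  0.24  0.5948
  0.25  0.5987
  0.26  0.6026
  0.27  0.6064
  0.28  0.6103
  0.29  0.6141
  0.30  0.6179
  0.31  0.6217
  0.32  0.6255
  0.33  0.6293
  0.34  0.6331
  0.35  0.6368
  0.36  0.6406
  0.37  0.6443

T = 1;  σ√T = 0.3700
d₁ = [ln(229/226) + (0.082 − 0.033 + 0.37²/2)·1] / 0.3700 = [0.0132 + 0.1174] / 0.3700 = 0.3531 ≈ 0.35
d₂ = d₁ − σ√T = 0.3531 − 0.3700 = -0.0169 ≈ -0.02
e^(−qT) = e^(−0.033·1) = 0.9675;  e^(−rT) = e^(−0.082·1) = 0.9213
N(d₁) = N(0.35) = 0.6368;  N(d₂) = N(-0.02) = 0.4920
C = 229·0.9675·0.6368 − 226·0.9213·0.4920 = 141.0878 − 102.4412 = 38.6466

$38.65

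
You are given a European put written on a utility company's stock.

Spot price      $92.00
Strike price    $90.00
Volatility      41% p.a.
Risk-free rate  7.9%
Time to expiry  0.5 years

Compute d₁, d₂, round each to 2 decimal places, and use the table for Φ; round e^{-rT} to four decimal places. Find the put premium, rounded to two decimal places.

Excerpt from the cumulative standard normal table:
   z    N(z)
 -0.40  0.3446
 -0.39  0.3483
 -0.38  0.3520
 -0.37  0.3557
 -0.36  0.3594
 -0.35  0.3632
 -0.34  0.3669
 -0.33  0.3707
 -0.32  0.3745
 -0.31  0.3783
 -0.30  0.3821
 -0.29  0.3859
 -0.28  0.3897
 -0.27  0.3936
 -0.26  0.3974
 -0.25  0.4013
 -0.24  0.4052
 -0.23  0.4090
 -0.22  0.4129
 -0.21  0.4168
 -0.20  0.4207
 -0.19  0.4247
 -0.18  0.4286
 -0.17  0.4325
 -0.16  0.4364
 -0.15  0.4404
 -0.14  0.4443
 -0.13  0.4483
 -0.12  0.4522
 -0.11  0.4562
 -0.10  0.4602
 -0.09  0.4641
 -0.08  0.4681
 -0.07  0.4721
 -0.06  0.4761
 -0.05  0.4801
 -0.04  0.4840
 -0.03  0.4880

$7.78

σ√T = 0.41·√0.5 = 0.2899
d₁ = [ln(92/90) + (0.079 + 0.41²/2)·0.5] / 0.2899 = [0.0220 + 0.0815] / 0.2899 = 0.3570 ≈ 0.36
d₂ = d₁ − σ√T = 0.3570 − 0.2899 = 0.0671 ≈ 0.07
exp(−rT) = exp(−0.079·0.5) = 0.9613
N(−d₂) = N(-0.07) = 0.4721;  N(−d₁) = N(-0.36) = 0.3594
P = 90·0.9613·0.4721 − 92·0.3594 = 40.8447 − 33.0648 = 7.7799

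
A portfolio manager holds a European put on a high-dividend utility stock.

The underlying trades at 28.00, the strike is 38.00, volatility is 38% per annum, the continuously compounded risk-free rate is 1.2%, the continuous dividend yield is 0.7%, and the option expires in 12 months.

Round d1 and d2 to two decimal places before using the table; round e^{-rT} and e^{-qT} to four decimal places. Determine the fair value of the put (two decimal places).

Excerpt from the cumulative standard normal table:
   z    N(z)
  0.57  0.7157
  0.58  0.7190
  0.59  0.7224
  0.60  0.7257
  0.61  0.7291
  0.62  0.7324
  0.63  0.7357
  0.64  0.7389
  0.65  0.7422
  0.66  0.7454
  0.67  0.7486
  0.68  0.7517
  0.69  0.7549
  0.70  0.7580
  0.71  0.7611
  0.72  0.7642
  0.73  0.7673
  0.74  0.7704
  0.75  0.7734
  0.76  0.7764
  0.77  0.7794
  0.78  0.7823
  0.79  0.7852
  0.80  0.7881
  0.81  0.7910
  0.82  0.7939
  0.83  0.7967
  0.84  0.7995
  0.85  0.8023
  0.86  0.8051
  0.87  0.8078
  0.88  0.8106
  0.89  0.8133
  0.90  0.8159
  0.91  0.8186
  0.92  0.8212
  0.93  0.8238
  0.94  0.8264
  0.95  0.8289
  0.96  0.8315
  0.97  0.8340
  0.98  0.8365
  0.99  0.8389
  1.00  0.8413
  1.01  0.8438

σ√T = 0.38·√1 = 0.3800
d₁ = [ln(28/38) + (0.012 − 0.007 + 0.38²/2)·1] / 0.3800 = [-0.3054 + 0.0772] / 0.3800 = -0.6005 ≈ -0.60
d₂ = d₁ − σ√T = -0.6005 − 0.3800 = -0.9805 ≈ -0.98
e^(−qT) = e^(−0.007·1) = 0.9930;  e^(−rT) = e^(−0.012·1) = 0.9881
P = 38·0.9881·N(0.98) − 28·0.9930·N(0.60) = 38·0.9881·0.8365 − 28·0.9930·0.7257 = 31.4087 − 20.1774 = 11.2314

11.23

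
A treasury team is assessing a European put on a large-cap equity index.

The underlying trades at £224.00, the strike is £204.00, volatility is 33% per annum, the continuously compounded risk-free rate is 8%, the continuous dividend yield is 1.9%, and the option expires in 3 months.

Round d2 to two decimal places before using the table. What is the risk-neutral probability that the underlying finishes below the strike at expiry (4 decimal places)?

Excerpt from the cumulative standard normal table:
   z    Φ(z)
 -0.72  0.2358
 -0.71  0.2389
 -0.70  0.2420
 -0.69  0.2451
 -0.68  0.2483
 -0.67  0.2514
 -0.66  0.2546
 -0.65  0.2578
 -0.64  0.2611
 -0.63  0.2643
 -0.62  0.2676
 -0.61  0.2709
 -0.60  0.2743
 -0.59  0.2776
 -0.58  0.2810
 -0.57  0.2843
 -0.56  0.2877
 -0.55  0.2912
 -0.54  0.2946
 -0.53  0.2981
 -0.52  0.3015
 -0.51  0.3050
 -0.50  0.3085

0.2810

σ√T = 0.33·√0.25 = 0.1650
d₁ = [ln(224/204) + (0.08 − 0.019 + ½·0.33²)·0.25] / (σ√T) = (0.0935 + 0.0289) / 0.1650 = 0.7417 ⇒ 0.74
d₂ = 0.7417 − 0.1650 = 0.5767 ⇒ 0.58
Risk-neutral Pr[S_T < K] = N(−d₂) = N(-0.58) = 0.2810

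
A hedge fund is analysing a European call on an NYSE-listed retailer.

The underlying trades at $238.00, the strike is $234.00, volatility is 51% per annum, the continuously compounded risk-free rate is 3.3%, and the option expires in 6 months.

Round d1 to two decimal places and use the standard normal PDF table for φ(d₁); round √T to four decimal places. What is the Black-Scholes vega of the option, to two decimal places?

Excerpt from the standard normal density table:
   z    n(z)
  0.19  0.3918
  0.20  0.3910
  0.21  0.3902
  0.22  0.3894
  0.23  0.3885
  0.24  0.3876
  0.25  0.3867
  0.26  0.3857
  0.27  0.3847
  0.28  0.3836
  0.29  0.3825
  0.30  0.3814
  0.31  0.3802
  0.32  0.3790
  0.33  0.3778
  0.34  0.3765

σ√T = 0.51 × 0.7071 = 0.3606
ln(S/K) + (r + σ²/2)T = ln(238/234) + (0.033 + 0.51²/2)·0.5 = 0.0169 + 0.0815 = 0.0985
d₁ = 0.0985 / 0.3606 = 0.2731 which rounds to 0.27
√T = √0.5 = 0.7071
φ(d₁) = φ(0.27) = 0.3847
vega = S·φ(d₁)·√T = 238·0.3847·0.7071 = 64.7411
(The put has the same vega.)

64.74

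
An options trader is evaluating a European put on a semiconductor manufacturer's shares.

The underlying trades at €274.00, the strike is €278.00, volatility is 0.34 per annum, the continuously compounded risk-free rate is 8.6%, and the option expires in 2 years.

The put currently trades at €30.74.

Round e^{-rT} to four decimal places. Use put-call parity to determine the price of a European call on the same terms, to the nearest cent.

e^(−rT) = e^(−0.086·2) = 0.8420
Put-call parity: C − P = S − K·e^(−rT) = 274 − 278·0.8420 = 274 − 234.0760 = 39.9240
C = P + (C − P) = 30.74 + (39.9240) = 70.6640

€70.66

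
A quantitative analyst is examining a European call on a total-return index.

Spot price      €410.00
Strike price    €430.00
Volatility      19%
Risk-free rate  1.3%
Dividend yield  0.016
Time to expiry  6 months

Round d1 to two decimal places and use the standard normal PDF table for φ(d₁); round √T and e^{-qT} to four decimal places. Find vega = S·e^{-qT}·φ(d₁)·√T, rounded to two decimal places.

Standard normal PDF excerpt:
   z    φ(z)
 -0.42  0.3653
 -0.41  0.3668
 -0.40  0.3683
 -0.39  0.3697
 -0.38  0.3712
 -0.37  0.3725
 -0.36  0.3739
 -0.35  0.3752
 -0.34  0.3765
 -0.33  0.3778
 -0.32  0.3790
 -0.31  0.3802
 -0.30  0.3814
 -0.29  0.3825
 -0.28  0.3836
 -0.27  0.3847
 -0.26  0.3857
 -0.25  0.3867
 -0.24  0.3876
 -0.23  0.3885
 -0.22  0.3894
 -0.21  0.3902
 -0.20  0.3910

T = 0.5;  σ√T = 0.1344
d₁ = [ln(410/430) + (0.013 − 0.016 + 0.19²/2)·0.5] / 0.1344 = [-0.0476 + 0.0075] / 0.1344 = -0.2985 ≈ -0.30
√T = √0.5 = 0.7071
φ(d₁) = φ(-0.30) = 0.3814
exp(−qT) = exp(−0.016·0.5) = 0.9920
vega = S·exp(−qT)·φ(d₁)·√T = 410·0.9920·0.3814·0.7071 = 109.6875

109.69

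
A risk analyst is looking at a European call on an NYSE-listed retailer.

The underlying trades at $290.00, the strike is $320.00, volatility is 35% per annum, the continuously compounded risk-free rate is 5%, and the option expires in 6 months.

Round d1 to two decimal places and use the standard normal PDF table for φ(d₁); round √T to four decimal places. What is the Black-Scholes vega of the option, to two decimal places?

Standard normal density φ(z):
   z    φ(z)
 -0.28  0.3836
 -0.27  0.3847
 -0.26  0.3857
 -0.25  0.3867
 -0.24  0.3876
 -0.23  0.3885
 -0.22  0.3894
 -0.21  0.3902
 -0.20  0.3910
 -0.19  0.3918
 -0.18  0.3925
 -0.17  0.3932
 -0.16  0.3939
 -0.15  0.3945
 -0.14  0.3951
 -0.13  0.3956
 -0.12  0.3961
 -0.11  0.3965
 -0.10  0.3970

80.63

σ√T = 0.35·√0.5 = 0.2475
d₁ = [ln(290/320) + (0.05 + ½·0.35²)·0.5] / (σ√T) = (-0.0984 + 0.0556) / 0.2475 = -0.1730 ⇒ -0.17
√T = √0.5 = 0.7071
φ(d₁) = φ(-0.17) = 0.3932
vega = S·φ(d₁)·√T = 290·0.3932·0.7071 = 80.6292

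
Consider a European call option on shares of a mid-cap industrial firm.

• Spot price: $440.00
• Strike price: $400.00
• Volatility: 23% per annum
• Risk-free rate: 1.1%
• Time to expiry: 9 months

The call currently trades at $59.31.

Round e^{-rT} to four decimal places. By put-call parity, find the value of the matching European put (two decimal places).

e^(−rT) = e^(−0.011·0.75) = 0.9918
Put-call parity: C − P = S − K·e^(−rT) = 440 − 400·0.9918 = 440 − 396.7200 = 43.2800
P = C − (C − P) = 59.31 − (43.2800) = 16.0300

$16.03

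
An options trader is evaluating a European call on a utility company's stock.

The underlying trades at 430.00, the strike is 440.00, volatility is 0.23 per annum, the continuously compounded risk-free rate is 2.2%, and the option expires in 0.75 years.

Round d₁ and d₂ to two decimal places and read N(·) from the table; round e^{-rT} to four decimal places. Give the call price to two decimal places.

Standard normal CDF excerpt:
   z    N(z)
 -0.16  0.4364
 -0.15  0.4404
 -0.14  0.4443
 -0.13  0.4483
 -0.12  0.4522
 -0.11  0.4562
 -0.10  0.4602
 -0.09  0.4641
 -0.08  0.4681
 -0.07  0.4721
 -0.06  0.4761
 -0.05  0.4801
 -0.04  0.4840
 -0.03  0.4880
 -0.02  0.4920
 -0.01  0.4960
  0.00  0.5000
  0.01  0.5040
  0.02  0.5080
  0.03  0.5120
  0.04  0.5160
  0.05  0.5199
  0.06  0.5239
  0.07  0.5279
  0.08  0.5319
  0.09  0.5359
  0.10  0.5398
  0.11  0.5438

32.98

T = 0.75;  σ√T = 0.1992
d₁ = [ln(430/440) + (0.022 + ½·0.23²)·0.75] / (σ√T) = (-0.0230 + 0.0363) / 0.1992 = 0.0670 ⇒ 0.07
d₂ = 0.0670 − 0.1992 = -0.1322 ⇒ -0.13
e^(−rT) = e^(−0.022·0.75) = 0.9836
C = 430·N(0.07) − 440·0.9836·N(-0.13) = 430·0.5279 − 440·0.9836·0.4483 = 226.9970 − 194.0171 = 32.9799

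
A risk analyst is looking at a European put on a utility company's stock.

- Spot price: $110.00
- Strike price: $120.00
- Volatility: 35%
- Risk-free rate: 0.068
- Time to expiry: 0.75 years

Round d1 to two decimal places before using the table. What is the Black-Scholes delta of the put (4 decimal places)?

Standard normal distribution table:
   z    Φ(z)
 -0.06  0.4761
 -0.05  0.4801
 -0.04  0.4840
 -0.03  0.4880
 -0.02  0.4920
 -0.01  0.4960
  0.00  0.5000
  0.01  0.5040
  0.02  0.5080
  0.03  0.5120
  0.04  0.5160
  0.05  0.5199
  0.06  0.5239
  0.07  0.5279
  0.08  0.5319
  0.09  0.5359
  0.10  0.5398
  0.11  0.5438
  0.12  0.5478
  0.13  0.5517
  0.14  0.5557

T = 0.75;  σ√T = 0.3031
ln(S/K) + (r + σ²/2)T = ln(110/120) + (0.068 + 0.35²/2)·0.75 = -0.0870 + 0.0969 = 0.0099
d₁ = 0.0099 / 0.3031 = 0.0327 which rounds to 0.03
N(d₁) = N(0.03) = 0.5120
Δ_put = N(d₁) − 1 = 0.5120 − 1 = -0.4880

-0.4880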